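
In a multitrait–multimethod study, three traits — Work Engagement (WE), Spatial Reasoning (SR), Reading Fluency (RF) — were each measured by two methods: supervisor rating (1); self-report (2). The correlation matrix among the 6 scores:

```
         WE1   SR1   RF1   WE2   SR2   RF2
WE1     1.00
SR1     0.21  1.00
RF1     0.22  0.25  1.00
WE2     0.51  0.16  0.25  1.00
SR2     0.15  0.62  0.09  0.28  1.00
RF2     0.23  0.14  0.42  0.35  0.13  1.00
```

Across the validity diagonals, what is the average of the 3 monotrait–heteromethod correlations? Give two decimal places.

0.52

Convergent values: 0.51, 0.62, 0.42; mean = 1.55/3 = 0.52.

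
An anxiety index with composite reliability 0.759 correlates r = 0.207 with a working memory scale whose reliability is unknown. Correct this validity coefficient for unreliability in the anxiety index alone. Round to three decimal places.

0.238

Single correction: r_c = r_obs / √r_xx = 0.207 / √0.759 = 0.207 / 0.8712 ≈ 0.238.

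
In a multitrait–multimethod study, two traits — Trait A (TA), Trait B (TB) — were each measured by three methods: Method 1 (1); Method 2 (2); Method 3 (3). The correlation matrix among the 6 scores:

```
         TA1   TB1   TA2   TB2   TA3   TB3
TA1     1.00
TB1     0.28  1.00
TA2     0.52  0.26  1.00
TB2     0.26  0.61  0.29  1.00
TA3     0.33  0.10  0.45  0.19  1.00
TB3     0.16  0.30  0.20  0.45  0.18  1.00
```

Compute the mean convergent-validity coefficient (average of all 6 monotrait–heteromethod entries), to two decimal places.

Convergent values: 0.52, 0.33, 0.45, 0.61, 0.30, 0.45; mean = 2.66/6 = 0.44.

0.44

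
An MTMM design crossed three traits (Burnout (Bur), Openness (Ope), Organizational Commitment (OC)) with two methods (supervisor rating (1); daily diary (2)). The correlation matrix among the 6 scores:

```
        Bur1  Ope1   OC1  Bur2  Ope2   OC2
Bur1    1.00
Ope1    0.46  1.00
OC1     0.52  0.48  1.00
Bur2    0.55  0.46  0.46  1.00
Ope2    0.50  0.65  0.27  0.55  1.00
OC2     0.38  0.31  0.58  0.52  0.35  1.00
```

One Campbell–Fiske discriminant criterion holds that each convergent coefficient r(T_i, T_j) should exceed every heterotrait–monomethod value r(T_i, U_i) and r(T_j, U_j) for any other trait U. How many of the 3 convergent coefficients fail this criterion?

Convergent coefficients and their comparison sets:
Bur (methods 1·2): 0.55 vs {0.46, 0.55, 0.52, 0.52} → fail.
Ope (methods 1·2): 0.65 vs {0.46, 0.55, 0.48, 0.35} → pass.
OC (methods 1·2): 0.58 vs {0.52, 0.52, 0.48, 0.35} → pass.
1 of 3 fail.

1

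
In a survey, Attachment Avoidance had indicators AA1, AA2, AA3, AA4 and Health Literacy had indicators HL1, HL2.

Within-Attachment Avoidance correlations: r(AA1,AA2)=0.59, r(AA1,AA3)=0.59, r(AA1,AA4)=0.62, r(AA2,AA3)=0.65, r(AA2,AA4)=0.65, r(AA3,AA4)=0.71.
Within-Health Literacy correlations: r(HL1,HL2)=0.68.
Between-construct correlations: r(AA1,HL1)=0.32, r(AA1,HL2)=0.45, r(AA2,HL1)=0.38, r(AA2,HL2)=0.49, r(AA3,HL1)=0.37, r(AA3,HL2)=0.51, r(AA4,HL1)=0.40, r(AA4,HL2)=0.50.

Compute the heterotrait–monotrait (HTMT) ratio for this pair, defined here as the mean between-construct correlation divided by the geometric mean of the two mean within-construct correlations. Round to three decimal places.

0.651

Mean heterotrait r = 3.42/8 = 0.4275.
Mean within-AA = 3.81/6 = 0.6350; mean within-HL = 0.68/1 = 0.6800.
Geometric mean = √(0.6350 × 0.6800) = 0.6571.
HTMT = 0.4275 / 0.6571 = 0.651.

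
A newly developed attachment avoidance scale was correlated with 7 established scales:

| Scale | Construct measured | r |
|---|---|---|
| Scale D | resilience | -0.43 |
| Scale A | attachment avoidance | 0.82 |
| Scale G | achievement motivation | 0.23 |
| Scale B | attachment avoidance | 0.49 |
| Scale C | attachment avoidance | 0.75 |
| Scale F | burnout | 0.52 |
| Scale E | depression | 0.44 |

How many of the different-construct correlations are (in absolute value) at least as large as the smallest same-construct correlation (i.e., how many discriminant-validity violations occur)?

Convergent (same construct = attachment avoidance): Scale A, Scale B, Scale C.
Smallest convergent = 0.49. Discriminant |r|: 0.43, 0.23, 0.52, 0.44; count ≥ 0.49 → 1.

1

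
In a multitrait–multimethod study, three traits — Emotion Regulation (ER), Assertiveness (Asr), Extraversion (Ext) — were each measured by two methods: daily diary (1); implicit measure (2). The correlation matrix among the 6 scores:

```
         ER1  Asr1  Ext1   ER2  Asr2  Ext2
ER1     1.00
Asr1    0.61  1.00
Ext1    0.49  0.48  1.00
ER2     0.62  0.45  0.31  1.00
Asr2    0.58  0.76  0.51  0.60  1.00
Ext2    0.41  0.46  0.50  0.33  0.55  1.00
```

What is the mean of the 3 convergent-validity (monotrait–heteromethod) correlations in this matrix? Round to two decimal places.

Convergent values: 0.62, 0.76, 0.50; mean = 1.88/3 = 0.63.

0.63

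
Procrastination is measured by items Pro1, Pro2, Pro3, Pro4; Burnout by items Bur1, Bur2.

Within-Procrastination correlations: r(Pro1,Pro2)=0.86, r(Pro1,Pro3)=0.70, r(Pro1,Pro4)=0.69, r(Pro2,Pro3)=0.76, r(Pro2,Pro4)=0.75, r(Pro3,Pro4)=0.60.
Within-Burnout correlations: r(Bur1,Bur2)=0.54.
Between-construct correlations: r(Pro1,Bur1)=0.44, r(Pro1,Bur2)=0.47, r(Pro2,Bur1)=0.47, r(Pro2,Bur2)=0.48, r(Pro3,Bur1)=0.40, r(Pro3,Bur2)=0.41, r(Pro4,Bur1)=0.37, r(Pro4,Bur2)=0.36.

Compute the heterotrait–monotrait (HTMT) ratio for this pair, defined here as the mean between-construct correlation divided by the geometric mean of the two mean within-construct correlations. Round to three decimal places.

0.678

Mean heterotrait r = 3.40/8 = 0.4250.
Mean within-Pro = 4.36/6 = 0.7267; mean within-Bur = 0.54/1 = 0.5400.
Geometric mean = √(0.7267 × 0.5400) = 0.6264.
HTMT = 0.4250 / 0.6264 = 0.678.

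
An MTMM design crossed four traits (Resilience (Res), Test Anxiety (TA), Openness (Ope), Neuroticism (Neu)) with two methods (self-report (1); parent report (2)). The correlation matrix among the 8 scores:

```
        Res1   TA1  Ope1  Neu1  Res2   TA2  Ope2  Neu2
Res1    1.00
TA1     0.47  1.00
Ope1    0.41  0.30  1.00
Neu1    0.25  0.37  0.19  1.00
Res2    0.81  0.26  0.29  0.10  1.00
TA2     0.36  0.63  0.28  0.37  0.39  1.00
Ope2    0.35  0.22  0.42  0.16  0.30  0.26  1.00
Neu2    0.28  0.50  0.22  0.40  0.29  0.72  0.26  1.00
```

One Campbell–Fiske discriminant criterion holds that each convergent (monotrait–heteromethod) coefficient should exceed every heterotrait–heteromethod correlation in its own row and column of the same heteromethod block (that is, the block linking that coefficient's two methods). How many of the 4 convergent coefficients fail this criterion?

1

Checking each validity diagonal entry against its comparison values:
Res (methods 1·2): 0.81 vs {0.36, 0.26, 0.35, 0.29, 0.28, 0.10} → pass.
TA (methods 1·2): 0.63 vs {0.26, 0.36, 0.22, 0.28, 0.50, 0.37} → pass.
Ope (methods 1·2): 0.42 vs {0.29, 0.35, 0.28, 0.22, 0.22, 0.16} → pass.
Neu (methods 1·2): 0.40 vs {0.10, 0.28, 0.37, 0.50, 0.16, 0.22} → fail.
1 of 4 fail.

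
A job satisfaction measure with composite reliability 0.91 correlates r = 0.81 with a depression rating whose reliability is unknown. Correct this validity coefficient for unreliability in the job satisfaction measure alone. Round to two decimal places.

0.85

Single correction: r_c = r_obs / √r_xx = 0.81 / √0.91 = 0.81 / 0.9539 ≈ 0.85.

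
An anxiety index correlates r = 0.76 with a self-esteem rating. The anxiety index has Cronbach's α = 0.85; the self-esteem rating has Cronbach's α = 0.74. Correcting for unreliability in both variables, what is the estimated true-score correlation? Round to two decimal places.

0.96

r_true = r_obs / √(r_xx · r_yy) = 0.76 / √(0.85 × 0.74) = 0.76 / √0.6290 = 0.76 / 0.7931 ≈ 0.96.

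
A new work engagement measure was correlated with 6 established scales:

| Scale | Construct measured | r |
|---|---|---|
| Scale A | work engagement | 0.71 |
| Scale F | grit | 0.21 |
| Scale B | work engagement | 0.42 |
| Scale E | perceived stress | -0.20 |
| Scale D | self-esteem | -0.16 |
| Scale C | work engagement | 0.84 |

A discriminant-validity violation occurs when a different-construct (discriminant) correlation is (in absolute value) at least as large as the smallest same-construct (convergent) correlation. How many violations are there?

0

Convergent (same construct = work engagement): Scale A, Scale B, Scale C.
Smallest convergent = 0.42. Discriminant |r|: 0.21, 0.20, 0.16; count ≥ 0.42 → 0.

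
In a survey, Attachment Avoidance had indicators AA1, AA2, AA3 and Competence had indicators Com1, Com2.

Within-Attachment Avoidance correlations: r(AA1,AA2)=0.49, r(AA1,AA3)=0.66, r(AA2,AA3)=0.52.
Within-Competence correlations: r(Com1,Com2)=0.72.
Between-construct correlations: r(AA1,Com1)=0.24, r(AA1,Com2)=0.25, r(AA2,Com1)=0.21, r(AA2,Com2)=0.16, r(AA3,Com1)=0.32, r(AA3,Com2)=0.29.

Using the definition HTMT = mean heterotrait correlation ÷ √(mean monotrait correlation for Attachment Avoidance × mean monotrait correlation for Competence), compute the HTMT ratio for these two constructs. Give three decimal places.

0.387

Mean heterotrait r = 1.47/6 = 0.2450.
Mean within-AA = 1.67/3 = 0.5567; mean within-Com = 0.72/1 = 0.7200.
Geometric mean = √(0.5567 × 0.7200) = 0.6331.
HTMT = 0.2450 / 0.6331 = 0.387.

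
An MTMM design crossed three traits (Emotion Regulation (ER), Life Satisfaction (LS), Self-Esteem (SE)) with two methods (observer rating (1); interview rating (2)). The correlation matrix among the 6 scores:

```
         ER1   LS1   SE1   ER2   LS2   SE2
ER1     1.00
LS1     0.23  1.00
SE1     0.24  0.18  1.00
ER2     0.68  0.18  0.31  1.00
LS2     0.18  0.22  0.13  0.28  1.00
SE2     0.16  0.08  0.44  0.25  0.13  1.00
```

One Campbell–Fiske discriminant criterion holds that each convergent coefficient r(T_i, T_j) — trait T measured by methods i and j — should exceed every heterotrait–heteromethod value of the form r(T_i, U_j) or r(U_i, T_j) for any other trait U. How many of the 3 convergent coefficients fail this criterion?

Each convergent coefficient versus the relevant comparison correlations:
ER (methods 1·2): 0.68 vs {0.18, 0.18, 0.16, 0.31} → pass.
LS (methods 1·2): 0.22 vs {0.18, 0.18, 0.08, 0.13} → pass.
SE (methods 1·2): 0.44 vs {0.31, 0.16, 0.13, 0.08} → pass.
0 of 3 fail.

0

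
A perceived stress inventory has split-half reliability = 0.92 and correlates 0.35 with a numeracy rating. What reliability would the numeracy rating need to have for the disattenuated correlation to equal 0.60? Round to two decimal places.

0.37

r_true = r_obs / √(r_xx · r_yy) ⇒ 0.60 = 0.35 / √(0.92 · r_yy).
√(0.92 · r_yy) = 0.35 / 0.60 = 0.5833; 0.92 · r_yy = 0.3402; r_yy = 0.3402 / 0.92 ≈ 0.37.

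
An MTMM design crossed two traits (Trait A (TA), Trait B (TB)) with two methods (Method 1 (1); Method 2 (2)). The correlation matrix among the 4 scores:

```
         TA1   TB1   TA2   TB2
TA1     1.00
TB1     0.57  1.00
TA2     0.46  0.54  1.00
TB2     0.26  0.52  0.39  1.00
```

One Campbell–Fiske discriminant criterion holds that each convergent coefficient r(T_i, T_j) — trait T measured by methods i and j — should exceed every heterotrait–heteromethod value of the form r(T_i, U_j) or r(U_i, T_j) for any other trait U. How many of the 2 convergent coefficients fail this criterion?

2

Each convergent coefficient versus the relevant comparison correlations:
TA (methods 1·2): 0.46 vs {0.26, 0.54} → fail.
TB (methods 1·2): 0.52 vs {0.54, 0.26} → fail.
2 of 2 fail.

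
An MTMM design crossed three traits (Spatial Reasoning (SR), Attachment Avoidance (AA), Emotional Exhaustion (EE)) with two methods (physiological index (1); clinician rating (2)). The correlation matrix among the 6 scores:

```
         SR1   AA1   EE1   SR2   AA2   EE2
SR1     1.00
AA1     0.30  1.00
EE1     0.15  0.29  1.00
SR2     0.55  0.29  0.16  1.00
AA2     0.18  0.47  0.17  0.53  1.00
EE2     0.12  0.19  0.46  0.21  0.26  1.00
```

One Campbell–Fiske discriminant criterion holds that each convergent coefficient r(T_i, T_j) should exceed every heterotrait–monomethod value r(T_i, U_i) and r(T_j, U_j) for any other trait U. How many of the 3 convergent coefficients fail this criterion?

1

Each convergent coefficient versus the relevant comparison correlations:
SR (methods 1·2): 0.55 vs {0.30, 0.53, 0.15, 0.21} → pass.
AA (methods 1·2): 0.47 vs {0.30, 0.53, 0.29, 0.26} → fail.
EE (methods 1·2): 0.46 vs {0.15, 0.21, 0.29, 0.26} → pass.
1 of 3 fail.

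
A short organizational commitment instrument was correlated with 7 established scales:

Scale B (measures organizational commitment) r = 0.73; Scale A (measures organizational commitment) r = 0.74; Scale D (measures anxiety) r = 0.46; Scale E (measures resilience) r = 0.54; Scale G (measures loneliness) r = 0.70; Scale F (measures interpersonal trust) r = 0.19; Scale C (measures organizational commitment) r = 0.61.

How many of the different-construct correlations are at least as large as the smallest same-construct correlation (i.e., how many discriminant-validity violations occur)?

1

Convergent (same construct = organizational commitment): Scale B, Scale A, Scale C.
Smallest convergent = 0.61. Discriminant values: 0.46, 0.54, 0.70, 0.19; count ≥ 0.61 → 1.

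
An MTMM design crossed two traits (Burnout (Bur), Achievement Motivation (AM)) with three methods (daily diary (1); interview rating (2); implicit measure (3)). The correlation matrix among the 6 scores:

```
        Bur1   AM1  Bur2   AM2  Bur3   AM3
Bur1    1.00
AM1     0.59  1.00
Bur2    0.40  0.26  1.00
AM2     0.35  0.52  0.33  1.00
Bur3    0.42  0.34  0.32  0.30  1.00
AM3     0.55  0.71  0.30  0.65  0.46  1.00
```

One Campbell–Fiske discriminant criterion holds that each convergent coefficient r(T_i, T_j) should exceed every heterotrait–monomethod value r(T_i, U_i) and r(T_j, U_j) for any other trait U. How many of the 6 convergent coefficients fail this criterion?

4

Convergent coefficients and their comparison sets:
Bur (methods 1·2): 0.40 vs {0.59, 0.33} → fail.
Bur (methods 1·3): 0.42 vs {0.59, 0.46} → fail.
Bur (methods 2·3): 0.32 vs {0.33, 0.46} → fail.
AM (methods 1·2): 0.52 vs {0.59, 0.33} → fail.
AM (methods 1·3): 0.71 vs {0.59, 0.46} → pass.
AM (methods 2·3): 0.65 vs {0.33, 0.46} → pass.
4 of 6 fail.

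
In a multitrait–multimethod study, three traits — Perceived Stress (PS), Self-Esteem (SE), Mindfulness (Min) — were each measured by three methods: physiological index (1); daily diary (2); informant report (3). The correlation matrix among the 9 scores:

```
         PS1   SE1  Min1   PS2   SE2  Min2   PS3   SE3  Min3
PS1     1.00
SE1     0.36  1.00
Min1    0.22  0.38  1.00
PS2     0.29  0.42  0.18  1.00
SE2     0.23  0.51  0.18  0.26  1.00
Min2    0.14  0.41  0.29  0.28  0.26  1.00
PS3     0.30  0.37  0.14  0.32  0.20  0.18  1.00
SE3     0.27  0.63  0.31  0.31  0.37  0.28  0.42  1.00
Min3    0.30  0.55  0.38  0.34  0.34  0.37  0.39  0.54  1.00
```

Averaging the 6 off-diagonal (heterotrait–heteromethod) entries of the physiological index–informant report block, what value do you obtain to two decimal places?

HTHM values (method 1 × method 3): 0.27, 0.30, 0.37, 0.55, 0.14, 0.31; mean = 1.94/6 = 0.32.

0.32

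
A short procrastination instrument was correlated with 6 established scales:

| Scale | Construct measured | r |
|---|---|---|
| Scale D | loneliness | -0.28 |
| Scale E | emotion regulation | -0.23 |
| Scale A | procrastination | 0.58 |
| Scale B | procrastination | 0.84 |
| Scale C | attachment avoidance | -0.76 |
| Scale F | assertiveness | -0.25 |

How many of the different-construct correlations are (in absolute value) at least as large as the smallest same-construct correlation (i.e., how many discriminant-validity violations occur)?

Convergent (same construct = procrastination): Scale A, Scale B.
Smallest convergent = 0.58. Discriminant |r|: 0.28, 0.23, 0.76, 0.25; count ≥ 0.58 → 1.

1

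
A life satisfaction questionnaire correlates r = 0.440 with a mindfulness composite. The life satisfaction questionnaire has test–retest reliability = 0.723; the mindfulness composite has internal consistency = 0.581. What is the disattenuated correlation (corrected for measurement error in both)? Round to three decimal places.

0.679

r_true = r_obs / √(r_xx · r_yy) = 0.440 / √(0.723 × 0.581) = 0.440 / √0.420063 = 0.440 / 0.6481 ≈ 0.679.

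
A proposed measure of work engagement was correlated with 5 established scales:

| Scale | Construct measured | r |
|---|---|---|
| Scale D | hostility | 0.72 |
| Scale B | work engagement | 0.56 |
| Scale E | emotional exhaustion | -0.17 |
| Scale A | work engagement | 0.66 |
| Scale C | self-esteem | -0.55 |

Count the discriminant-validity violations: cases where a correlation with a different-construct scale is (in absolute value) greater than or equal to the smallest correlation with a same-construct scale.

1

Convergent (same construct = work engagement): Scale B, Scale A.
Smallest convergent = 0.56. Discriminant |r|: 0.72, 0.17, 0.55; count ≥ 0.56 → 1.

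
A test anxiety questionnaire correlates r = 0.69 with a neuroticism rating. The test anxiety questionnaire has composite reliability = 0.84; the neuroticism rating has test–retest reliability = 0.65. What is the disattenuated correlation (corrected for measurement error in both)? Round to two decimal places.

r_true = r_obs / √(r_xx · r_yy) = 0.69 / √(0.84 × 0.65) = 0.69 / √0.5460 = 0.69 / 0.7389 ≈ 0.93.

0.93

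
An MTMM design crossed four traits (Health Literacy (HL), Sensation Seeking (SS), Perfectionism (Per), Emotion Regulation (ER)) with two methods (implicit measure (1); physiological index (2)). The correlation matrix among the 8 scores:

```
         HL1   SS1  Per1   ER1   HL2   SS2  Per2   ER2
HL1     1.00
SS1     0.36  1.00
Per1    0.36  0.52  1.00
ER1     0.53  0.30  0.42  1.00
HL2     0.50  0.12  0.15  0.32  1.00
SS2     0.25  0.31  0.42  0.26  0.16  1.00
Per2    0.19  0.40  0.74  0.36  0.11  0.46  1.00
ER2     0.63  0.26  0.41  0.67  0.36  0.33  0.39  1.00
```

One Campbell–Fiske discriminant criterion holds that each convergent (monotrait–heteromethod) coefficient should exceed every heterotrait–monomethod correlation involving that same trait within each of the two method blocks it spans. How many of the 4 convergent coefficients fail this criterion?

2

Each convergent coefficient versus the relevant comparison correlations:
HL (methods 1·2): 0.50 vs {0.36, 0.16, 0.36, 0.11, 0.53, 0.36} → fail.
SS (methods 1·2): 0.31 vs {0.36, 0.16, 0.52, 0.46, 0.30, 0.33} → fail.
Per (methods 1·2): 0.74 vs {0.36, 0.11, 0.52, 0.46, 0.42, 0.39} → pass.
ER (methods 1·2): 0.67 vs {0.53, 0.36, 0.30, 0.33, 0.42, 0.39} → pass.
2 of 4 fail.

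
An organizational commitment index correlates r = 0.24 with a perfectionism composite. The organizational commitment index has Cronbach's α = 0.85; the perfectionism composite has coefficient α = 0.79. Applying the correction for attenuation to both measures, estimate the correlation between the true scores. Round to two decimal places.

r_true = r_obs / √(r_xx · r_yy) = 0.24 / √(0.85 × 0.79) = 0.24 / √0.6715 = 0.24 / 0.8195 ≈ 0.29.

0.29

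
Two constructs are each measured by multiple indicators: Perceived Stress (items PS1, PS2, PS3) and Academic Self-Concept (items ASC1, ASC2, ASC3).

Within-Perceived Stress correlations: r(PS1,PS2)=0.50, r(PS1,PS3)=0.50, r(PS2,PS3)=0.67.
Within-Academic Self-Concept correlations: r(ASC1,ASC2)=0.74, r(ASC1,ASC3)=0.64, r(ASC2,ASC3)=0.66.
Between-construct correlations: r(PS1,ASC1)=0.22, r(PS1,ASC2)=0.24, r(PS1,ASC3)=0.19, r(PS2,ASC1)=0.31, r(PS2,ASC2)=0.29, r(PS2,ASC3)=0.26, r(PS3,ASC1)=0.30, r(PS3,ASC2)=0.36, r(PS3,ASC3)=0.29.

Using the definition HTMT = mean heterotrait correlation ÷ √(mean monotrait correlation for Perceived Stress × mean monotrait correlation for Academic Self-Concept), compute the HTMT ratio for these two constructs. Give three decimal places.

0.444

Mean heterotrait r = 2.46/9 = 0.2733.
Mean within-PS = 1.67/3 = 0.5567; mean within-ASC = 2.04/3 = 0.6800.
Geometric mean = √(0.5567 × 0.6800) = 0.6153.
HTMT = 0.2733 / 0.6153 = 0.444.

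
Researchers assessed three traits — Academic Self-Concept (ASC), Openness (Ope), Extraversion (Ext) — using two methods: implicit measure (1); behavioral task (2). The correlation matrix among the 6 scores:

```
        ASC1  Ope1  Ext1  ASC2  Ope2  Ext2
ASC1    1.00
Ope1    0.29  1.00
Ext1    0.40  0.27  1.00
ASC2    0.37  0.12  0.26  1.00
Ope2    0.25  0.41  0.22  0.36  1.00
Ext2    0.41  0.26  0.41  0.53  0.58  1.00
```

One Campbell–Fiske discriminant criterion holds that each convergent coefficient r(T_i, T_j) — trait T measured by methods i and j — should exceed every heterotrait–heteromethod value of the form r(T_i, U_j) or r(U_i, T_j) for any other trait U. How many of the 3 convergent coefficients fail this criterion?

2

Checking each validity diagonal entry against its comparison values:
ASC (methods 1·2): 0.37 vs {0.25, 0.12, 0.41, 0.26} → fail.
Ope (methods 1·2): 0.41 vs {0.12, 0.25, 0.26, 0.22} → pass.
Ext (methods 1·2): 0.41 vs {0.26, 0.41, 0.22, 0.26} → fail.
2 of 3 fail.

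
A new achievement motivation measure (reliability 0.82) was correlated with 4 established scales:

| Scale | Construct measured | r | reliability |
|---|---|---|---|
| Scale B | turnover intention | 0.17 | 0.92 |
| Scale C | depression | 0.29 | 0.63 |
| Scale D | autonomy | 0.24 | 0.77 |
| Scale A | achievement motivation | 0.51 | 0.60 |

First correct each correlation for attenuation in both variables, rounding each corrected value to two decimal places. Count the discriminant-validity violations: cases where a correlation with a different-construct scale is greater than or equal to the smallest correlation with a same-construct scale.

0

Disattenuated r (r / √(r_scale · r_new)):
  Scale B (disc): 0.17 / √(0.92·0.82) = 0.20
  Scale C (disc): 0.29 / √(0.63·0.82) = 0.40
  Scale D (disc): 0.24 / √(0.77·0.82) = 0.30
  Scale A (conv): 0.51 / √(0.60·0.82) = 0.73
Smallest convergent = 0.73. Discriminant values: 0.20, 0.40, 0.30; count ≥ 0.73 → 0.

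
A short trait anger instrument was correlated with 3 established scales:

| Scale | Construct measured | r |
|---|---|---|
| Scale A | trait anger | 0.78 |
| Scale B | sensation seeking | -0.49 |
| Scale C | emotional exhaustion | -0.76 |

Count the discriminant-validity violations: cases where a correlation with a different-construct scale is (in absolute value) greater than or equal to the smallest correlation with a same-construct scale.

Convergent (same construct = trait anger): Scale A.
Smallest convergent = 0.78. Discriminant |r|: 0.49, 0.76; count ≥ 0.78 → 0.

0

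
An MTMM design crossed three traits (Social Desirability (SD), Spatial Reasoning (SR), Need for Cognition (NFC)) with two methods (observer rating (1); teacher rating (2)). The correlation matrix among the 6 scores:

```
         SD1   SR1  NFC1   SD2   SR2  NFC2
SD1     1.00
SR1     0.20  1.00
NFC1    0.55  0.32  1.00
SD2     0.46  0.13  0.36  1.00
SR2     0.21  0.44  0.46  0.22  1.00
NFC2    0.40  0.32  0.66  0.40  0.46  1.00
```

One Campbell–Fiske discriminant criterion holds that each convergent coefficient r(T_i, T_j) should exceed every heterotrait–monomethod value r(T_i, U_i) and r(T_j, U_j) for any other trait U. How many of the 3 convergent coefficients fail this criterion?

2

Checking each validity diagonal entry against its comparison values:
SD (methods 1·2): 0.46 vs {0.20, 0.22, 0.55, 0.40} → fail.
SR (methods 1·2): 0.44 vs {0.20, 0.22, 0.32, 0.46} → fail.
NFC (methods 1·2): 0.66 vs {0.55, 0.40, 0.32, 0.46} → pass.
2 of 3 fail.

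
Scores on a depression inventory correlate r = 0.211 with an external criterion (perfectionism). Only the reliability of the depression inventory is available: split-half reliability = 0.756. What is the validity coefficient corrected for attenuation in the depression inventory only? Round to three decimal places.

Single correction: r_c = r_obs / √r_xx = 0.211 / √0.756 = 0.211 / 0.8695 ≈ 0.243.

0.243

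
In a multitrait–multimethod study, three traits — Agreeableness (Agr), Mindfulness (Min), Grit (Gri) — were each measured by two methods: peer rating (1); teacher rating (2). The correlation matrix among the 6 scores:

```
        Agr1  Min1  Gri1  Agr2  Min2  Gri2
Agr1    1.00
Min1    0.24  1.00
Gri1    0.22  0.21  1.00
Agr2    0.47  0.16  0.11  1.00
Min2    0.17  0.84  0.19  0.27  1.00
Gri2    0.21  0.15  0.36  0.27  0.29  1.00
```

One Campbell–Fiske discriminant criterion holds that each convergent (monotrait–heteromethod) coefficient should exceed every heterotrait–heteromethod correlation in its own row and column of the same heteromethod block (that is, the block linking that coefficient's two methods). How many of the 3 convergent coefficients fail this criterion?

Each convergent coefficient versus the relevant comparison correlations:
Agr (methods 1·2): 0.47 vs {0.17, 0.16, 0.21, 0.11} → pass.
Min (methods 1·2): 0.84 vs {0.16, 0.17, 0.15, 0.19} → pass.
Gri (methods 1·2): 0.36 vs {0.11, 0.21, 0.19, 0.15} → pass.
0 of 3 fail.

0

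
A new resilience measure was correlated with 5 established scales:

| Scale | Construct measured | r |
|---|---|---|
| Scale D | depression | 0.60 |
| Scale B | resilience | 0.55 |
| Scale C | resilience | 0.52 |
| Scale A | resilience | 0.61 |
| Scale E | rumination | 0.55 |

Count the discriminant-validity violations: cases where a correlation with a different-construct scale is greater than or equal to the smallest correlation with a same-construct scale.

Convergent (same construct = resilience): Scale B, Scale C, Scale A.
Smallest convergent = 0.52. Discriminant values: 0.60, 0.55; count ≥ 0.52 → 2.

2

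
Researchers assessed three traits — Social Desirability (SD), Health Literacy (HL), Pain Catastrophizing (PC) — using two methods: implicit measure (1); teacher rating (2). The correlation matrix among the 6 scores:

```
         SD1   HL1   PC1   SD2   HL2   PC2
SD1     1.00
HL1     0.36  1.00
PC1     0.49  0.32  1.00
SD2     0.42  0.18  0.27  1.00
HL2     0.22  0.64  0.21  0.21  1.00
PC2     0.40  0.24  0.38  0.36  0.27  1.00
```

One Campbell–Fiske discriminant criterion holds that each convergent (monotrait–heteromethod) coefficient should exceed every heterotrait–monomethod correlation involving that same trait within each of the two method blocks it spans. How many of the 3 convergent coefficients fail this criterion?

2

Each convergent coefficient versus the relevant comparison correlations:
SD (methods 1·2): 0.42 vs {0.36, 0.21, 0.49, 0.36} → fail.
HL (methods 1·2): 0.64 vs {0.36, 0.21, 0.32, 0.27} → pass.
PC (methods 1·2): 0.38 vs {0.49, 0.36, 0.32, 0.27} → fail.
2 of 3 fail.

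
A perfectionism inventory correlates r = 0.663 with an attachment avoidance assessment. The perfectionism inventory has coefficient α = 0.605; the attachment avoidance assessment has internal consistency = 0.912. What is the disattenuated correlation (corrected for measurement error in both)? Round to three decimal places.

r_true = r_obs / √(r_xx · r_yy) = 0.663 / √(0.605 × 0.912) = 0.663 / √0.551760 = 0.663 / 0.7428 ≈ 0.893.

0.893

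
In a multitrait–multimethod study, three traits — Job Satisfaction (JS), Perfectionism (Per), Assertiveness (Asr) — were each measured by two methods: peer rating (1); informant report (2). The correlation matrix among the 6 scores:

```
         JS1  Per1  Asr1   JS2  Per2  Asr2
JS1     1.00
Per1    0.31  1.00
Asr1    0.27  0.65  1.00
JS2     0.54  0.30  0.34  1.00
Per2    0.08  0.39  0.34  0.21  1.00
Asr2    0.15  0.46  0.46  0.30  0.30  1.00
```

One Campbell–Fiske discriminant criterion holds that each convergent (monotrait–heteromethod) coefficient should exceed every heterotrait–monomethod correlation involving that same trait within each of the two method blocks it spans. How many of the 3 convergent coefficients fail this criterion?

2

Convergent coefficients and their comparison sets:
JS (methods 1·2): 0.54 vs {0.31, 0.21, 0.27, 0.30} → pass.
Per (methods 1·2): 0.39 vs {0.31, 0.21, 0.65, 0.30} → fail.
Asr (methods 1·2): 0.46 vs {0.27, 0.30, 0.65, 0.30} → fail.
2 of 3 fail.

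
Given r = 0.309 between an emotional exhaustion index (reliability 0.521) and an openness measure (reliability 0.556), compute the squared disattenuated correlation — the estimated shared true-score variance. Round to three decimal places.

0.330

Disattenuated r = 0.309 / √(0.521 × 0.556) = 0.309 / 0.5382 = 0.5741.
Shared true-score variance = 0.5741² = 0.3296 ≈ 0.330.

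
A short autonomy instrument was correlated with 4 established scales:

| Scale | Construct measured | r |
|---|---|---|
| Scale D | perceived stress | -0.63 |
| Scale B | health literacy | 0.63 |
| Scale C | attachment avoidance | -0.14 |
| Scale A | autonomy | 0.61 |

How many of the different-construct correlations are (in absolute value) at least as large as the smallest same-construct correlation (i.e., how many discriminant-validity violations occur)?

Convergent (same construct = autonomy): Scale A.
Smallest convergent = 0.61. Discriminant |r|: 0.63, 0.63, 0.14; count ≥ 0.61 → 2.

2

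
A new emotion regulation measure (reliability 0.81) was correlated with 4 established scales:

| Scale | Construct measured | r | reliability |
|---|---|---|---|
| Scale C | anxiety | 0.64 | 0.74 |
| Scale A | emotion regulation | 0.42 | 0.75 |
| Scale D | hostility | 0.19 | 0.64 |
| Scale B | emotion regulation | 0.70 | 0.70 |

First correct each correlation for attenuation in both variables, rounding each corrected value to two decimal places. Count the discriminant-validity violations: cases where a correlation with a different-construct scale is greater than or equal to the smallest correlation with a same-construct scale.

Disattenuated r (r / √(r_scale · r_new)):
  Scale C (disc): 0.64 / √(0.74·0.81) = 0.83
  Scale A (conv): 0.42 / √(0.75·0.81) = 0.54
  Scale D (disc): 0.19 / √(0.64·0.81) = 0.26
  Scale B (conv): 0.70 / √(0.70·0.81) = 0.93
Smallest convergent = 0.54. Discriminant values: 0.83, 0.26; count ≥ 0.54 → 1.

1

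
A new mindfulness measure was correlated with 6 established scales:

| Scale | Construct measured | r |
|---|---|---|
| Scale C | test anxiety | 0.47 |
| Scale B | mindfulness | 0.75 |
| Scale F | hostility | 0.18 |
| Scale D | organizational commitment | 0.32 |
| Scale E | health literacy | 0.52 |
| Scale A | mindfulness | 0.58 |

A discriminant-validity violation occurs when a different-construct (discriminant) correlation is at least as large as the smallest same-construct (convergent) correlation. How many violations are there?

0

Convergent (same construct = mindfulness): Scale B, Scale A.
Smallest convergent = 0.58. Discriminant values: 0.47, 0.18, 0.32, 0.52; count ≥ 0.58 → 0.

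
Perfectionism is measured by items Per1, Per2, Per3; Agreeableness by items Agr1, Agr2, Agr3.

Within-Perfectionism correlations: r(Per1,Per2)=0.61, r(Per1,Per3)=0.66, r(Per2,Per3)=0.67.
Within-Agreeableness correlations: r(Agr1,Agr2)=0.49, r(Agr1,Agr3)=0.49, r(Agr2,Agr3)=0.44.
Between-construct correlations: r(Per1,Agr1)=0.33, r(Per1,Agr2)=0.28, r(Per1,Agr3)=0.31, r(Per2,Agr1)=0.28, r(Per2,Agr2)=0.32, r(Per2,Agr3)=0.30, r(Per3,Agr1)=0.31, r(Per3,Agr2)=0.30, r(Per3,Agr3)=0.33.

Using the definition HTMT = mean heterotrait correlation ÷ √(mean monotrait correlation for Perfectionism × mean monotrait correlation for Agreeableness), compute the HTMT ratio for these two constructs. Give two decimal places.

0.55

Mean between = 2.76/9 = 0.3067.
Mean within-Per = 1.94/3 = 0.6467; mean within-Agr = 1.42/3 = 0.4733.
Geometric mean = √(0.6467 × 0.4733) = 0.5532.
HTMT = 0.3067 / 0.5532 = 0.55.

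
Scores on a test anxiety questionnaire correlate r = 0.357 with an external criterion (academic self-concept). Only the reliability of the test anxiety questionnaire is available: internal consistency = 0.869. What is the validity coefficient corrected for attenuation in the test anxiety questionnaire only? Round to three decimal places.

Single correction: r_c = r_obs / √r_xx = 0.357 / √0.869 = 0.357 / 0.9322 ≈ 0.383.

0.383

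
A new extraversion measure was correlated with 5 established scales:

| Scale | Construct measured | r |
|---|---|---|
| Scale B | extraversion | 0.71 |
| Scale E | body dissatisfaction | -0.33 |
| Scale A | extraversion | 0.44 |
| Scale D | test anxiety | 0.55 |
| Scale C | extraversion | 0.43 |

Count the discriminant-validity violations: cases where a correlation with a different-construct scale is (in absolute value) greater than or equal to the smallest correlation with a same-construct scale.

1

Convergent (same construct = extraversion): Scale B, Scale A, Scale C.
Smallest convergent = 0.43. Discriminant |r|: 0.33, 0.55; count ≥ 0.43 → 1.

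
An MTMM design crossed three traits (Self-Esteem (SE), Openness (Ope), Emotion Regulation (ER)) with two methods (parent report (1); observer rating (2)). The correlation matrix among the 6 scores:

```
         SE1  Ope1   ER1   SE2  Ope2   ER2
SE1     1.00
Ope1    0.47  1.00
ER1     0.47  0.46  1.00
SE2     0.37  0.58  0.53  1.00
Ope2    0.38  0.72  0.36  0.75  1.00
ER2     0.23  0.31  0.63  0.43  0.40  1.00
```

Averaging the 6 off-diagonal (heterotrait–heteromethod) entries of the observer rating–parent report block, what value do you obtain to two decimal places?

0.40

HTHM values (method 2 × method 1): 0.58, 0.53, 0.38, 0.36, 0.23, 0.31; mean = 2.39/6 = 0.40.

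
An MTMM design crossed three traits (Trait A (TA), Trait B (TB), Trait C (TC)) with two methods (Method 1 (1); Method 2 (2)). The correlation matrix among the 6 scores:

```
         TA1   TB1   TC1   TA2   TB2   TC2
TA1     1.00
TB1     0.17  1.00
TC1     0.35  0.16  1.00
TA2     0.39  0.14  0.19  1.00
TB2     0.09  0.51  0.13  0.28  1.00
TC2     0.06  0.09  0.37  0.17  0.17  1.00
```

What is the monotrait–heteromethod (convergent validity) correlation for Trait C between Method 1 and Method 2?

0.37

Same trait (TC), different methods: r(TC1, TC2) = 0.37.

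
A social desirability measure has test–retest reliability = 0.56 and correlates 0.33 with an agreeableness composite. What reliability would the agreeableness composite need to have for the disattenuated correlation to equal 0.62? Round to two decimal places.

r_true = r_obs / √(r_xx · r_yy) ⇒ 0.62 = 0.33 / √(0.56 · r_yy).
√(0.56 · r_yy) = 0.33 / 0.62 = 0.5323; 0.56 · r_yy = 0.2833; r_yy = 0.2833 / 0.56 ≈ 0.51.

0.51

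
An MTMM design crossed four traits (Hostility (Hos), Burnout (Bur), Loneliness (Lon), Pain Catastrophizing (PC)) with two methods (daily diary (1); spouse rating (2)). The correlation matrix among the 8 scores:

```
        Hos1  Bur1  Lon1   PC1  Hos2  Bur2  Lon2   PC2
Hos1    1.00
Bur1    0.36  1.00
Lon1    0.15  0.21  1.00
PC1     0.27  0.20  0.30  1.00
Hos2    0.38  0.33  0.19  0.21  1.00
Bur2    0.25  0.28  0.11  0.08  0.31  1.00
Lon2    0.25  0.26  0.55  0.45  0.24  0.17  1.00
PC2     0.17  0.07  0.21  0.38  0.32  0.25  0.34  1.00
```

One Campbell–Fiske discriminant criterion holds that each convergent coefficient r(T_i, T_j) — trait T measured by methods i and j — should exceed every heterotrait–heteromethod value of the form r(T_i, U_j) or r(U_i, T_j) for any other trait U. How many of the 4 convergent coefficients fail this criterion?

2

Each convergent coefficient versus the relevant comparison correlations:
Hos (methods 1·2): 0.38 vs {0.25, 0.33, 0.25, 0.19, 0.17, 0.21} → pass.
Bur (methods 1·2): 0.28 vs {0.33, 0.25, 0.26, 0.11, 0.07, 0.08} → fail.
Lon (methods 1·2): 0.55 vs {0.19, 0.25, 0.11, 0.26, 0.21, 0.45} → pass.
PC (methods 1·2): 0.38 vs {0.21, 0.17, 0.08, 0.07, 0.45, 0.21} → fail.
2 of 4 fail.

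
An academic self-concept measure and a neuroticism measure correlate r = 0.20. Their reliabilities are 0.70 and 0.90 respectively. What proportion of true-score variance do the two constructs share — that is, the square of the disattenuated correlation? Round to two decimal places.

Disattenuated r = 0.20 / √(0.70 × 0.90) = 0.20 / 0.7937 = 0.2520.
Shared true-score variance = 0.2520² = 0.0635 ≈ 0.06.

0.06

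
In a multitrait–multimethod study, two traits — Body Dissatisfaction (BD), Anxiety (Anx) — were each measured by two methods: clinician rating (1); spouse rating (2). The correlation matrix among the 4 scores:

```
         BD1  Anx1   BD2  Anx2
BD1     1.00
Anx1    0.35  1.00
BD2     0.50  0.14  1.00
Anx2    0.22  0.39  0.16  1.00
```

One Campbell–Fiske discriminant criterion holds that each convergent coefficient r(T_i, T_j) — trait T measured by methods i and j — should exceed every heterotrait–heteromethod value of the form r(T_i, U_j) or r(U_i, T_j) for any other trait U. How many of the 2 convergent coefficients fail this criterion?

0

Convergent coefficients and their comparison sets:
BD (methods 1·2): 0.50 vs {0.22, 0.14} → pass.
Anx (methods 1·2): 0.39 vs {0.14, 0.22} → pass.
0 of 2 fail.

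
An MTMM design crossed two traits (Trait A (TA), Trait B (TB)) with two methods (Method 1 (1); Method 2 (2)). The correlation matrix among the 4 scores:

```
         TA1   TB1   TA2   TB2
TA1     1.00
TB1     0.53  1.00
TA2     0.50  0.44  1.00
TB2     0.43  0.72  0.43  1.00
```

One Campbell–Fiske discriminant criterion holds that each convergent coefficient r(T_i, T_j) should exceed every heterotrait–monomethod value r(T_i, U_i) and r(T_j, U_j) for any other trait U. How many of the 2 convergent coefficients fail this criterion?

1

Convergent coefficients and their comparison sets:
TA (methods 1·2): 0.50 vs {0.53, 0.43} → fail.
TB (methods 1·2): 0.72 vs {0.53, 0.43} → pass.
1 of 2 fail.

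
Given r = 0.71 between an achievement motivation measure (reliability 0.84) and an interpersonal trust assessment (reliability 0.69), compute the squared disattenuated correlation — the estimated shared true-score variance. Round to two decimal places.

Disattenuated r = 0.71 / √(0.84 × 0.69) = 0.71 / 0.7613 = 0.9326.
Shared true-score variance = 0.9326² = 0.8697 ≈ 0.87.

0.87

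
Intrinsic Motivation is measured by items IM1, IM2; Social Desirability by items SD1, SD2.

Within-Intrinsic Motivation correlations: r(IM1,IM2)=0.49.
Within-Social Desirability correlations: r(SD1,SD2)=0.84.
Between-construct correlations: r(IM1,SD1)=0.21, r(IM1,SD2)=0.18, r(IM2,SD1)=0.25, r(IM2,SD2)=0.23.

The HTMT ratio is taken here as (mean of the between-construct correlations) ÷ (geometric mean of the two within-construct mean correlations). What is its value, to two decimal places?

0.34

Between-construct mean = 0.87/4 = 0.2175.
Mean within-IM = 0.49/1 = 0.4900; mean within-SD = 0.84/1 = 0.8400.
Geometric mean = √(0.4900 × 0.8400) = 0.6416.
HTMT = 0.2175 / 0.6416 = 0.34.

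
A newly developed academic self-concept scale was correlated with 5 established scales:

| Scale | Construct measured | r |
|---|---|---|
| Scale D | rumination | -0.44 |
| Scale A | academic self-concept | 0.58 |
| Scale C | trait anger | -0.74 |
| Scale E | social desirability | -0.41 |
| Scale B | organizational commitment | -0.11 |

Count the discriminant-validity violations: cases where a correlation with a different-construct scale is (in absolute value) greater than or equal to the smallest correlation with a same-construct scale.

1

Convergent (same construct = academic self-concept): Scale A.
Smallest convergent = 0.58. Discriminant |r|: 0.44, 0.74, 0.41, 0.11; count ≥ 0.58 → 1.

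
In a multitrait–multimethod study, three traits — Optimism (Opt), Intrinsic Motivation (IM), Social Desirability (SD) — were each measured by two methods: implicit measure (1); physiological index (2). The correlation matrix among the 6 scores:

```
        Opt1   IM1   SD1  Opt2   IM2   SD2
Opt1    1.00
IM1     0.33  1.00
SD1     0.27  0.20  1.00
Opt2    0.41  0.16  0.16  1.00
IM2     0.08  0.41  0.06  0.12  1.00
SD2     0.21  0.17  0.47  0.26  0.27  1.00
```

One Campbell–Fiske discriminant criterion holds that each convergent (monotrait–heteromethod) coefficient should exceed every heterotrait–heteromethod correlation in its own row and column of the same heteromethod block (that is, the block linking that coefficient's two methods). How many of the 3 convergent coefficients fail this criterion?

0

Each convergent coefficient versus the relevant comparison correlations:
Opt (methods 1·2): 0.41 vs {0.08, 0.16, 0.21, 0.16} → pass.
IM (methods 1·2): 0.41 vs {0.16, 0.08, 0.17, 0.06} → pass.
SD (methods 1·2): 0.47 vs {0.16, 0.21, 0.06, 0.17} → pass.
0 of 3 fail.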